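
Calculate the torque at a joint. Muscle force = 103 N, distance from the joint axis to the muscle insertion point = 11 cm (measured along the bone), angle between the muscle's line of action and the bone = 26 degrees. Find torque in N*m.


Torque = F * d * sin(theta)   (moment arm = d*sin(theta))
d = 11 cm = 0.11 m
Torque = 103 * 0.11 * sin(26)
Torque = 4.967 N*m


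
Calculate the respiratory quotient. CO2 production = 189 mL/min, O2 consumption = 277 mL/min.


RQ = VCO2 / VO2
RQ = 189 / 277
RQ = 0.6823


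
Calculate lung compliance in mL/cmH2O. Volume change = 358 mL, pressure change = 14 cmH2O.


C = dV / dP
C = 358 / 14
C = 25.57 mL/cmH2O


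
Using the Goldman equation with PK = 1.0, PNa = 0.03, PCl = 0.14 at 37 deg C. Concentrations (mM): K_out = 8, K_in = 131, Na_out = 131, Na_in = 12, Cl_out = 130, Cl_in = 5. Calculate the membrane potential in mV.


Vm = (RT/F)*ln((PK*Ko + PNa*Nao + PCl*Cli)/(PK*Ki + PNa*Nai + PCl*Clo))
Numer = 12.63, Denom = 149.56
Vm = -66.05 mV


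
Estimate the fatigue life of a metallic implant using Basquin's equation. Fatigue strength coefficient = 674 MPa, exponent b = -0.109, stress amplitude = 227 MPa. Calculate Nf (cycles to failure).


sigma_a = sigma_f' * (2Nf)^b
2Nf = (sigma_a/sigma_f')^(1/b)
2Nf = (227/674)^(1/-0.109)
2Nf = 21681.639
Nf = 1.084e+04


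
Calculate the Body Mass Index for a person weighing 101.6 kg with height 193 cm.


BMI = weight / height^2
height = 193 cm = 1.93 m
BMI = 101.6 / 1.93^2
BMI = 27.28 kg/m^2


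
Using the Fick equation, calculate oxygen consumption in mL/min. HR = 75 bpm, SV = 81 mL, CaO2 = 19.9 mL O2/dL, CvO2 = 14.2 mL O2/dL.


CO = HR*SV = 75*81/1000 = 6.075 L/min
a-v O2 diff = 19.9 - 14.2 = 5.7 mL/dL
VO2 = CO * (CaO2-CvO2) * 10 dL/L
VO2 = 6.075 * 5.7 * 10
VO2 = 346.3 mL/min


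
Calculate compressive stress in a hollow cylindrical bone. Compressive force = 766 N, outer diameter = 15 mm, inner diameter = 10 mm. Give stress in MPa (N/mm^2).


A = pi*(r_o^2 - r_i^2)
r_o = 7.5 mm, r_i = 5 mm
A = 98.1748 mm^2
sigma = F/A = 766 / 98.1748
sigma = 7.802 MPa


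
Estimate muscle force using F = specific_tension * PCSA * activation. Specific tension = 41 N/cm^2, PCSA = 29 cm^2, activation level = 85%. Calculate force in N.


F = sigma * PCSA * activation
F = 41 * 29 * 0.85
F = 1011 N


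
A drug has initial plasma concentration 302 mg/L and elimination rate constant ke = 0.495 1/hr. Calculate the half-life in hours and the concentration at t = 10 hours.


t_half = ln(2) / ke = 0.693147 / 0.495 = 1.4 hr
C(t) = C0 * exp(-ke*t) = 302 * exp(-0.495*10)
C(10) = 2.139 mg/L


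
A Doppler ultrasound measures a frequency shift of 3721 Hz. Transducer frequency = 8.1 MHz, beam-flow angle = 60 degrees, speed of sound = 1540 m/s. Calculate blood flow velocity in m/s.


v = fd * c / (2 * f0 * cos(theta))
v = 3721 * 1540 / (2 * 8.1000e+06 * cos(60))
v = 0.7074 m/s


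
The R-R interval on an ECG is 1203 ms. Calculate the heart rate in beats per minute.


HR = 60 / RR_interval(s)
RR = 1203 ms = 1.203 s
HR = 60 / 1.203 = 49.88 bpm


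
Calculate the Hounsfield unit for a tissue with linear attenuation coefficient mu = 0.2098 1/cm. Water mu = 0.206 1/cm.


HU = ((mu_tissue - mu_water) / mu_water) * 1000
HU = ((0.2098 - 0.206) / 0.206) * 1000
HU = 18.45


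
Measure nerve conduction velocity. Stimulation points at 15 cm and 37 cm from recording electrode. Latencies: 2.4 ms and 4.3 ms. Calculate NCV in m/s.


Distance = (37 - 15) / 100 = 0.22 m
dt = (4.3 - 2.4) / 1000 = 0.0019 s
NCV = dist / dt = 115.8 m/s


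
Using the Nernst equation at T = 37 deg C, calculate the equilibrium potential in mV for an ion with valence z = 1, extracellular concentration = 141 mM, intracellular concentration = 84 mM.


E = (RT/(zF)) * ln(C_out/C_in)
T = 37 + 273.15 = 310.15 K
E = (8.314 * 310.15 / (1 * 96485)) * ln(141/84)
E = 13.84 mV


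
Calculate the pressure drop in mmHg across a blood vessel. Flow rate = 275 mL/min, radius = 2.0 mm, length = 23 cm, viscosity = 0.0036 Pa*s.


dP = 8*mu*L*Q / (pi*r^4)
Q = 275 mL/min = 4.58333e-06 m^3/s
dP = 603.993 Pa = 603.993 / 133.322 mmHg = 4.53 mmHg


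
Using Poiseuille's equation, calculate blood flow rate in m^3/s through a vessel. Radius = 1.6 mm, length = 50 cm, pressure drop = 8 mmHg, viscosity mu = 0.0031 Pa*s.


Q = pi*r^4*dP / (8*mu*L)
r = 0.0016 m, L = 0.5 m
dP = 8 mmHg = 1066.576 Pa
Q = 1.7709e-06 m^3/s


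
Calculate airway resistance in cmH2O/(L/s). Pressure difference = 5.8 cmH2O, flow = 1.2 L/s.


R = dP / flow
R = 5.8 / 1.2
R = 4.833 cmH2O/(L/s)


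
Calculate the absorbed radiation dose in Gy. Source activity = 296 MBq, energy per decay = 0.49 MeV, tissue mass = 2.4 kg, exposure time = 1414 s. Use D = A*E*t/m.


A = 296 MBq = 2.9600e+08 Bq
E = 0.49 MeV = 7.8498e-14 J
D = A*E*t/m = 2.9600e+08*7.8498e-14*1414/2.4
D = 0.01369 Gy


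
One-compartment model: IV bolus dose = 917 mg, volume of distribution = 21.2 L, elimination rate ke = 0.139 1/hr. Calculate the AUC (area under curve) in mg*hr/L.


C0 = Dose/Vd = 917/21.2 = 43.2547 mg/L
AUC = C0/ke = 43.2547/0.139
AUC = 311.2 mg*hr/L


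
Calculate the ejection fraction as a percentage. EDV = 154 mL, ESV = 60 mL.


SV = EDV - ESV = 154 - 60 = 94 mL
EF = SV/EDV * 100 = 94/154 * 100
EF = 61.04%


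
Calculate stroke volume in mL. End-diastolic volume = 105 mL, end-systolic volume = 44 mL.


SV = EDV - ESV
SV = 105 - 44
SV = 61 mL


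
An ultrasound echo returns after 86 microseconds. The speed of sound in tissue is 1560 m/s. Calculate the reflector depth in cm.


depth = c * t / 2
t = 86 us = 8.6000e-05 s
depth = 1560 * 8.6000e-05 / 2
depth = 0.06708 m = 6.708 cm


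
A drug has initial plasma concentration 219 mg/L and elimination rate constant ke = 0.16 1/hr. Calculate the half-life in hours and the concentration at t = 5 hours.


t_half = ln(2) / ke = 0.693147 / 0.16 = 4.332 hr
C(t) = C0 * exp(-ke*t) = 219 * exp(-0.16*5)
C(5) = 98.4 mg/L


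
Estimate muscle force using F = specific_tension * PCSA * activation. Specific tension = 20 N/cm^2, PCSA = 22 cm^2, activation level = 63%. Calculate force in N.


F = sigma * PCSA * activation
F = 20 * 22 * 0.63
F = 277.2 N


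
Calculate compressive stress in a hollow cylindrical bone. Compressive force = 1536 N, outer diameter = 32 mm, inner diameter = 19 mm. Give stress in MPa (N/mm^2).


A = pi*(r_o^2 - r_i^2)
r_o = 16 mm, r_i = 9.5 mm
A = 520.719 mm^2
sigma = F/A = 1536 / 520.719
sigma = 2.95 MPa


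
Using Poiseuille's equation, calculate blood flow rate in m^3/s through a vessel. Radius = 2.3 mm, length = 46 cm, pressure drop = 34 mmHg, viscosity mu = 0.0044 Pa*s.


Q = pi*r^4*dP / (8*mu*L)
r = 0.0023 m, L = 0.46 m
dP = 34 mmHg = 4532.948 Pa
Q = 2.4612e-05 m^3/s


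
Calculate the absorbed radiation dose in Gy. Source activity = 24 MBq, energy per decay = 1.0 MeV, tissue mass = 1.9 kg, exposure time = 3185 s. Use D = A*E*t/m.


A = 24 MBq = 2.4000e+07 Bq
E = 1.0 MeV = 1.602e-13 J
D = A*E*t/m = 2.4000e+07*1.602e-13*3185/1.9
D = 0.006445 Gy


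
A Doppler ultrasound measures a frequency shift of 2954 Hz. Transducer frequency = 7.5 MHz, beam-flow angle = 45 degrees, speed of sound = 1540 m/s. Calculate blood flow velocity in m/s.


v = fd * c / (2 * f0 * cos(theta))
v = 2954 * 1540 / (2 * 7.5000e+06 * cos(45))
v = 0.4289 m/s


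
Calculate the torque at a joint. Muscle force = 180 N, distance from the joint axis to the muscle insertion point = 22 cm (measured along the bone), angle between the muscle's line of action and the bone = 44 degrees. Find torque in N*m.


Torque = F * d * sin(theta)   (moment arm = d*sin(theta))
d = 22 cm = 0.22 m
Torque = 180 * 0.22 * sin(44)
Torque = 27.51 N*m


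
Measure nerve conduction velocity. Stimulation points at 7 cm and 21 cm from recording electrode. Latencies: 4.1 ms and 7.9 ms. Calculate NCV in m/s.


Distance = (21 - 7) / 100 = 0.14 m
dt = (7.9 - 4.1) / 1000 = 0.0038 s
NCV = dist / dt = 36.84 m/s


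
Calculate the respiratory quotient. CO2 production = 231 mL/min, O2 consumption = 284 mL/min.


RQ = VCO2 / VO2
RQ = 231 / 284
RQ = 0.8134


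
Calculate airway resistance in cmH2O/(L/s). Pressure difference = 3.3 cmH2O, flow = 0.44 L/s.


R = dP / flow
R = 3.3 / 0.44
R = 7.5 cmH2O/(L/s)


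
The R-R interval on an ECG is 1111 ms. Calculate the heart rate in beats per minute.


HR = 60 / RR_interval(s)
RR = 1111 ms = 1.111 s
HR = 60 / 1.111 = 54.01 bpm


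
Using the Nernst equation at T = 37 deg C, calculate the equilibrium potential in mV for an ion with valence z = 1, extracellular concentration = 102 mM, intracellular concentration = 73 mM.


E = (RT/(zF)) * ln(C_out/C_in)
T = 37 + 273.15 = 310.15 K
E = (8.314 * 310.15 / (1 * 96485)) * ln(102/73)
E = 8.94 mV


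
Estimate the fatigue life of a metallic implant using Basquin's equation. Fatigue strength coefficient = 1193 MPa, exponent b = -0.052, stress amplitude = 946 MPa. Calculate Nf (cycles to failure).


sigma_a = sigma_f' * (2Nf)^b
2Nf = (sigma_a/sigma_f')^(1/b)
2Nf = (946/1193)^(1/-0.052)
2Nf = 86.593776
Nf = 43.3


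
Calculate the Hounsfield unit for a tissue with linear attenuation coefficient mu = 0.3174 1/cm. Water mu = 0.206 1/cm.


HU = ((mu_tissue - mu_water) / mu_water) * 1000
HU = ((0.3174 - 0.206) / 0.206) * 1000
HU = 540.8


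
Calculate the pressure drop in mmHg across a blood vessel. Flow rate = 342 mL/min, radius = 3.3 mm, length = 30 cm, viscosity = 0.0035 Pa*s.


dP = 8*mu*L*Q / (pi*r^4)
Q = 342 mL/min = 5.7e-06 m^3/s
dP = 128.513 Pa = 128.513 / 133.322 mmHg = 0.9639 mmHg


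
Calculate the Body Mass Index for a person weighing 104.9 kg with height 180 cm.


BMI = weight / height^2
height = 180 cm = 1.8 m
BMI = 104.9 / 1.8^2
BMI = 32.38 kg/m^2


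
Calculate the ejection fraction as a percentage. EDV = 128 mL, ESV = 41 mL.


SV = EDV - ESV = 128 - 41 = 87 mL
EF = SV/EDV * 100 = 87/128 * 100
EF = 67.97%


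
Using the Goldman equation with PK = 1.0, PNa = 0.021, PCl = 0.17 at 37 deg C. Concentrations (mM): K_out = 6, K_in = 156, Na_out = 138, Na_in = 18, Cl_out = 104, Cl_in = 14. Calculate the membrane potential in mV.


Vm = (RT/F)*ln((PK*Ko + PNa*Nao + PCl*Cli)/(PK*Ki + PNa*Nai + PCl*Clo))
Numer = 11.278, Denom = 174.058
Vm = -73.13 mV


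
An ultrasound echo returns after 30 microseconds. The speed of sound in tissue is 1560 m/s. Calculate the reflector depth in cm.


depth = c * t / 2
t = 30 us = 3.0000e-05 s
depth = 1560 * 3.0000e-05 / 2
depth = 0.0234 m = 2.34 cm


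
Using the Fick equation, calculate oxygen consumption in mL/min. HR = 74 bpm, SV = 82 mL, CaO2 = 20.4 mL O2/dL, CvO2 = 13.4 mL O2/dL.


CO = HR*SV = 74*82/1000 = 6.068 L/min
a-v O2 diff = 20.4 - 13.4 = 7 mL/dL
VO2 = CO * (CaO2-CvO2) * 10 dL/L
VO2 = 6.068 * 7 * 10
VO2 = 424.8 mL/min


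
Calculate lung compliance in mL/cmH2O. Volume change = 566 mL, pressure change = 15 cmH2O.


C = dV / dP
C = 566 / 15
C = 37.73 mL/cmH2O


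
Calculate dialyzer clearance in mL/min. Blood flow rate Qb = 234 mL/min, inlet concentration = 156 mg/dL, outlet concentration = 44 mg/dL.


K = Qb * (Cb_in - Cb_out) / Cb_in
K = 234 * (156 - 44) / 156
K = 168 mL/min


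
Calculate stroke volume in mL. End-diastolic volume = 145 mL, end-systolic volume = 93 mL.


SV = EDV - ESV
SV = 145 - 93
SV = 52 mL


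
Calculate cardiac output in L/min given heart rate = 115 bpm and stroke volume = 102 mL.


CO = HR * SV
CO = 115 * 102 / 1000
CO = 11.73 L/min


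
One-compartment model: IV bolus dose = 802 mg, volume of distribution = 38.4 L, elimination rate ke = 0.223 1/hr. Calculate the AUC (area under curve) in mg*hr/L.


C0 = Dose/Vd = 802/38.4 = 20.8854 mg/L
AUC = C0/ke = 20.8854/0.223
AUC = 93.66 mg*hr/L


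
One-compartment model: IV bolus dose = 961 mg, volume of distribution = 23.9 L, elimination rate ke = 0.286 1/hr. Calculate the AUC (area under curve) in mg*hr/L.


C0 = Dose/Vd = 961/23.9 = 40.2092 mg/L
AUC = C0/ke = 40.2092/0.286
AUC = 140.6 mg*hr/L


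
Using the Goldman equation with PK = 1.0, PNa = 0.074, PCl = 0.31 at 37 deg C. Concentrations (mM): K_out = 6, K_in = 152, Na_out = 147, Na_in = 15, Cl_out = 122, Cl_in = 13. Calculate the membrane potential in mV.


Vm = (RT/F)*ln((PK*Ko + PNa*Nao + PCl*Cli)/(PK*Ki + PNa*Nai + PCl*Clo))
Numer = 20.908, Denom = 190.93
Vm = -59.11 mV


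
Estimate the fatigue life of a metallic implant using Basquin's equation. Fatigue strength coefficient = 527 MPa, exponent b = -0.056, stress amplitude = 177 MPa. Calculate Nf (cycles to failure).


sigma_a = sigma_f' * (2Nf)^b
2Nf = (sigma_a/sigma_f')^(1/b)
2Nf = (177/527)^(1/-0.056)
2Nf = 2.8932185e+08
Nf = 1.4466e+08


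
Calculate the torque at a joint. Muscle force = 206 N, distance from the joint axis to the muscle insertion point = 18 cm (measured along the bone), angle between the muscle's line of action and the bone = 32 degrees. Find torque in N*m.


Torque = F * d * sin(theta)   (moment arm = d*sin(theta))
d = 18 cm = 0.18 m
Torque = 206 * 0.18 * sin(32)
Torque = 19.65 N*m


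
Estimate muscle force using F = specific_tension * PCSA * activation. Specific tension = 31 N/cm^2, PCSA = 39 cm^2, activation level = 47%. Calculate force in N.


F = sigma * PCSA * activation
F = 31 * 39 * 0.47
F = 568.2 N


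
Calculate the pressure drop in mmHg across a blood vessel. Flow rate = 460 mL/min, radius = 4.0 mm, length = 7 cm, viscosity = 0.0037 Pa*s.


dP = 8*mu*L*Q / (pi*r^4)
Q = 460 mL/min = 7.66667e-06 m^3/s
dP = 19.7518 Pa = 19.7518 / 133.322 mmHg = 0.1482 mmHg


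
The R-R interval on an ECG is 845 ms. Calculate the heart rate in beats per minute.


HR = 60 / RR_interval(s)
RR = 845 ms = 0.845 s
HR = 60 / 0.845 = 71.01 bpm


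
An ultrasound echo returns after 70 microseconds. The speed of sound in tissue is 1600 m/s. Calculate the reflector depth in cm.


depth = c * t / 2
t = 70 us = 7.0000e-05 s
depth = 1600 * 7.0000e-05 / 2
depth = 0.056 m = 5.6 cm


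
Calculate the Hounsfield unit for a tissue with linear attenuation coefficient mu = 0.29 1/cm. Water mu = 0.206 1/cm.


HU = ((mu_tissue - mu_water) / mu_water) * 1000
HU = ((0.29 - 0.206) / 0.206) * 1000
HU = 407.8


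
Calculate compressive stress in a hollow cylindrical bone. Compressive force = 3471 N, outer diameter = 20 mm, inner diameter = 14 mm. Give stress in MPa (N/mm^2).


A = pi*(r_o^2 - r_i^2)
r_o = 10 mm, r_i = 7 mm
A = 160.221 mm^2
sigma = F/A = 3471 / 160.221
sigma = 21.66 MPa


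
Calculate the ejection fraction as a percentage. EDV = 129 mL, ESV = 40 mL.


SV = EDV - ESV = 129 - 40 = 89 mL
EF = SV/EDV * 100 = 89/129 * 100
EF = 68.99%


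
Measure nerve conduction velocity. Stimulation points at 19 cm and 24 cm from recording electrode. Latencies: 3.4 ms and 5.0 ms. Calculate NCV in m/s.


Distance = (24 - 19) / 100 = 0.05 m
dt = (5.0 - 3.4) / 1000 = 0.0016 s
NCV = dist / dt = 31.25 m/s


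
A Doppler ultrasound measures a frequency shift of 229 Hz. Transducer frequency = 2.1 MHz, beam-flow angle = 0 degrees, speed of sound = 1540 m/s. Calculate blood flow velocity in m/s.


v = fd * c / (2 * f0 * cos(theta))
v = 229 * 1540 / (2 * 2.1000e+06 * cos(0))
v = 0.08397 m/s


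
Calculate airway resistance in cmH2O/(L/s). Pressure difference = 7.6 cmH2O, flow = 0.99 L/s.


R = dP / flow
R = 7.6 / 0.99
R = 7.677 cmH2O/(L/s)


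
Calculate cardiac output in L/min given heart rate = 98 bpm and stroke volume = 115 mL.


CO = HR * SV
CO = 98 * 115 / 1000
CO = 11.27 L/min


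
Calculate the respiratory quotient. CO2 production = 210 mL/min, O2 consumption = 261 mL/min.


RQ = VCO2 / VO2
RQ = 210 / 261
RQ = 0.8046


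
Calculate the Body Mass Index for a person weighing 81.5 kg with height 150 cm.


BMI = weight / height^2
height = 150 cm = 1.5 m
BMI = 81.5 / 1.5^2
BMI = 36.22 kg/m^2


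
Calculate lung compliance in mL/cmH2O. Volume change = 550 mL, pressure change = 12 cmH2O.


C = dV / dP
C = 550 / 12
C = 45.83 mL/cmH2O


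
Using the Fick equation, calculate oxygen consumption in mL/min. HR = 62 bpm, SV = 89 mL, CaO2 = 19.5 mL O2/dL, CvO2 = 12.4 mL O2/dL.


CO = HR*SV = 62*89/1000 = 5.518 L/min
a-v O2 diff = 19.5 - 12.4 = 7.1 mL/dL
VO2 = CO * (CaO2-CvO2) * 10 dL/L
VO2 = 5.518 * 7.1 * 10
VO2 = 391.8 mL/min


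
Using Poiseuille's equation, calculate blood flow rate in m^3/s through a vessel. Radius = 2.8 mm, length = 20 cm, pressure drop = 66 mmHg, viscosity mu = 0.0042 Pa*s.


Q = pi*r^4*dP / (8*mu*L)
r = 0.0028 m, L = 0.2 m
dP = 66 mmHg = 8799.252 Pa
Q = 2.5285e-04 m^3/s


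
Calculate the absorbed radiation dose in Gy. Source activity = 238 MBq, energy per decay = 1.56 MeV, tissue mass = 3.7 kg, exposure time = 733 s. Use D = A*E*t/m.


A = 238 MBq = 2.3800e+08 Bq
E = 1.56 MeV = 2.49912e-13 J
D = A*E*t/m = 2.3800e+08*2.49912e-13*733/3.7
D = 0.01178 Gy


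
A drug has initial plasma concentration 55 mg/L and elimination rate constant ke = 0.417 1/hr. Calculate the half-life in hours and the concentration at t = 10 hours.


t_half = ln(2) / ke = 0.693147 / 0.417 = 1.662 hr
C(t) = C0 * exp(-ke*t) = 55 * exp(-0.417*10)
C(10) = 0.8499 mg/L


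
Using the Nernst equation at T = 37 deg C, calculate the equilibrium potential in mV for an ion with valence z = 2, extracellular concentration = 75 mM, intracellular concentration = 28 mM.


E = (RT/(zF)) * ln(C_out/C_in)
T = 37 + 273.15 = 310.15 K
E = (8.314 * 310.15 / (2 * 96485)) * ln(75/28)
E = 13.17 mV


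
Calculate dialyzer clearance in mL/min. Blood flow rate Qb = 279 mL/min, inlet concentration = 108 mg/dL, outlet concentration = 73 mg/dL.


K = Qb * (Cb_in - Cb_out) / Cb_in
K = 279 * (108 - 73) / 108
K = 90.42 mL/min


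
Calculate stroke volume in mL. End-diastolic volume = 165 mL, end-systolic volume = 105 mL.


SV = EDV - ESV
SV = 165 - 105
SV = 60 mL


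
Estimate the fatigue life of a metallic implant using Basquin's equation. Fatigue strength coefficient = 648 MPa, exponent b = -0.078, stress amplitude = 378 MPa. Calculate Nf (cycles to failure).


sigma_a = sigma_f' * (2Nf)^b
2Nf = (sigma_a/sigma_f')^(1/b)
2Nf = (378/648)^(1/-0.078)
2Nf = 1002.4593
Nf = 501.2


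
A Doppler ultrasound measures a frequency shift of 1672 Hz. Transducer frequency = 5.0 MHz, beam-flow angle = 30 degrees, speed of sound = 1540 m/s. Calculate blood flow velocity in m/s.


v = fd * c / (2 * f0 * cos(theta))
v = 1672 * 1540 / (2 * 5.0000e+06 * cos(30))
v = 0.2973 m/s


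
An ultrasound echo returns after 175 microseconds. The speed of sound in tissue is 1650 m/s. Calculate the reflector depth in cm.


depth = c * t / 2
t = 175 us = 1.7500e-04 s
depth = 1650 * 1.7500e-04 / 2
depth = 0.144375 m = 14.4375 cm


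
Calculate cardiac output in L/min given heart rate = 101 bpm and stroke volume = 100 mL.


CO = HR * SV
CO = 101 * 100 / 1000
CO = 10.1 L/min


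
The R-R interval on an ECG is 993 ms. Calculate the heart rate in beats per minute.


HR = 60 / RR_interval(s)
RR = 993 ms = 0.993 s
HR = 60 / 0.993 = 60.42 bpm


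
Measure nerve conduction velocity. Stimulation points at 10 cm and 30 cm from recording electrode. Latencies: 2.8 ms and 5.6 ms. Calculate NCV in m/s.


Distance = (30 - 10) / 100 = 0.2 m
dt = (5.6 - 2.8) / 1000 = 0.0028 s
NCV = dist / dt = 71.43 m/s


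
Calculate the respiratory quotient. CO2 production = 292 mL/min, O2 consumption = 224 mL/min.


RQ = VCO2 / VO2
RQ = 292 / 224
RQ = 1.304


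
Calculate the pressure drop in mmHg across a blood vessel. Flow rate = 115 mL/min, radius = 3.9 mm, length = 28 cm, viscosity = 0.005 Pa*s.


dP = 8*mu*L*Q / (pi*r^4)
Q = 115 mL/min = 1.91667e-06 m^3/s
dP = 29.5364 Pa = 29.5364 / 133.322 mmHg = 0.2215 mmHg


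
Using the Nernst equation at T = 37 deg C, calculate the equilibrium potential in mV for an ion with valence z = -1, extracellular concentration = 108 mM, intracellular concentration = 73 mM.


E = (RT/(zF)) * ln(C_out/C_in)
T = 37 + 273.15 = 310.15 K
E = (8.314 * 310.15 / (-1 * 96485)) * ln(108/73)
E = -10.47 mV


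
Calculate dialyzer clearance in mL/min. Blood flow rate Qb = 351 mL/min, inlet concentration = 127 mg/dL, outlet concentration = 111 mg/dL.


K = Qb * (Cb_in - Cb_out) / Cb_in
K = 351 * (127 - 111) / 127
K = 44.22 mL/min


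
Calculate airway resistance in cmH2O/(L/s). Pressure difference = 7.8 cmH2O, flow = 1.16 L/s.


R = dP / flow
R = 7.8 / 1.16
R = 6.724 cmH2O/(L/s)


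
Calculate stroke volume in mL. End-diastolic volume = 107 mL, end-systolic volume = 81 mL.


SV = EDV - ESV
SV = 107 - 81
SV = 26 mL


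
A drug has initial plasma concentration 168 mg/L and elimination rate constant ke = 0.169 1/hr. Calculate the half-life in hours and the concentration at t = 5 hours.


t_half = ln(2) / ke = 0.693147 / 0.169 = 4.101 hr
C(t) = C0 * exp(-ke*t) = 168 * exp(-0.169*5)
C(5) = 72.17 mg/L


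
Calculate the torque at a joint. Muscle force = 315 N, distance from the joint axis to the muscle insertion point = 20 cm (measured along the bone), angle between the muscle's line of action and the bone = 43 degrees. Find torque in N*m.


Torque = F * d * sin(theta)   (moment arm = d*sin(theta))
d = 20 cm = 0.2 m
Torque = 315 * 0.2 * sin(43)
Torque = 42.97 N*m


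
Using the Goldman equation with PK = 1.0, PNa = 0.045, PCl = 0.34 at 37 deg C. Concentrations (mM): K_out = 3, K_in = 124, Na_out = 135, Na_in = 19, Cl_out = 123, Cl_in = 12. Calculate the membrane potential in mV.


Vm = (RT/F)*ln((PK*Ko + PNa*Nao + PCl*Cli)/(PK*Ki + PNa*Nai + PCl*Clo))
Numer = 13.155, Denom = 166.675
Vm = -67.86 mV


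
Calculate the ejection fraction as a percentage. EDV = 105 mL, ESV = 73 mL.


SV = EDV - ESV = 105 - 73 = 32 mL
EF = SV/EDV * 100 = 32/105 * 100
EF = 30.48%


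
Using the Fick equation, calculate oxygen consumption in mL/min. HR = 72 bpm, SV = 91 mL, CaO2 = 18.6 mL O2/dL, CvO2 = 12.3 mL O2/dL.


CO = HR*SV = 72*91/1000 = 6.552 L/min
a-v O2 diff = 18.6 - 12.3 = 6.3 mL/dL
VO2 = CO * (CaO2-CvO2) * 10 dL/L
VO2 = 6.552 * 6.3 * 10
VO2 = 412.8 mL/min


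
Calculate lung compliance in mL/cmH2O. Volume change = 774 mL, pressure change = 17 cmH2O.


C = dV / dP
C = 774 / 17
C = 45.53 mL/cmH2O


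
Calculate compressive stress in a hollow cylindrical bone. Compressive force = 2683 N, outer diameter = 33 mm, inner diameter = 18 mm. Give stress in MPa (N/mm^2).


A = pi*(r_o^2 - r_i^2)
r_o = 16.5 mm, r_i = 9 mm
A = 600.83 mm^2
sigma = F/A = 2683 / 600.83
sigma = 4.465 MPa


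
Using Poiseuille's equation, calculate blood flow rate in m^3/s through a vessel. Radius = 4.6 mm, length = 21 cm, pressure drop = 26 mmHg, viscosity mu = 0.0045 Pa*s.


Q = pi*r^4*dP / (8*mu*L)
r = 0.0046 m, L = 0.21 m
dP = 26 mmHg = 3466.372 Pa
Q = 6.4496e-04 m^3/s


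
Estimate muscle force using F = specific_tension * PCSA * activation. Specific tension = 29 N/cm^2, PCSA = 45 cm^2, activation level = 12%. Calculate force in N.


F = sigma * PCSA * activation
F = 29 * 45 * 0.12
F = 156.6 N


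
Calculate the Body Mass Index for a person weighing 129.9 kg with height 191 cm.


BMI = weight / height^2
height = 191 cm = 1.91 m
BMI = 129.9 / 1.91^2
BMI = 35.61 kg/m^2


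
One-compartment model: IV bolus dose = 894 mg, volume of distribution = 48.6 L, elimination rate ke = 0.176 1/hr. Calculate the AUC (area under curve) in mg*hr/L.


C0 = Dose/Vd = 894/48.6 = 18.3951 mg/L
AUC = C0/ke = 18.3951/0.176
AUC = 104.5 mg*hr/L


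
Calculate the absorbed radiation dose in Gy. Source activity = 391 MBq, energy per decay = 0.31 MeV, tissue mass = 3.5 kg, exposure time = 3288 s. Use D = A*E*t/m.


A = 391 MBq = 3.9100e+08 Bq
E = 0.31 MeV = 4.9662e-14 J
D = A*E*t/m = 3.9100e+08*4.9662e-14*3288/3.5
D = 0.01824 Gy


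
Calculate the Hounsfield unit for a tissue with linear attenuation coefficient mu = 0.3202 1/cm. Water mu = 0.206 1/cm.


HU = ((mu_tissue - mu_water) / mu_water) * 1000
HU = ((0.3202 - 0.206) / 0.206) * 1000
HU = 554.4


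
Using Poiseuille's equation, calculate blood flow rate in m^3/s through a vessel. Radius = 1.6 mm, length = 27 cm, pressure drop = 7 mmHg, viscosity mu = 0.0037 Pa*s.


Q = pi*r^4*dP / (8*mu*L)
r = 0.0016 m, L = 0.27 m
dP = 7 mmHg = 933.254 Pa
Q = 2.4042e-06 m^3/s


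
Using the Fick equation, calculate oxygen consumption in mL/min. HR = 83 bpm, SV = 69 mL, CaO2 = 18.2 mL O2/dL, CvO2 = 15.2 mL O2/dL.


CO = HR*SV = 83*69/1000 = 5.727 L/min
a-v O2 diff = 18.2 - 15.2 = 3 mL/dL
VO2 = CO * (CaO2-CvO2) * 10 dL/L
VO2 = 5.727 * 3 * 10
VO2 = 171.8 mL/min


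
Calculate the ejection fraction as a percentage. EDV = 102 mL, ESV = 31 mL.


SV = EDV - ESV = 102 - 31 = 71 mL
EF = SV/EDV * 100 = 71/102 * 100
EF = 69.61%


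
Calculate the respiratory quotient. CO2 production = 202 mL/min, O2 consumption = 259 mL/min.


RQ = VCO2 / VO2
RQ = 202 / 259
RQ = 0.7799


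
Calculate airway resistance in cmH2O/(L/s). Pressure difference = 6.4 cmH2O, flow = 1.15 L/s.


R = dP / flow
R = 6.4 / 1.15
R = 5.565 cmH2O/(L/s)


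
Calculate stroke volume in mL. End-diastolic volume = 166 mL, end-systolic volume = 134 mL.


SV = EDV - ESV
SV = 166 - 134
SV = 32 mL


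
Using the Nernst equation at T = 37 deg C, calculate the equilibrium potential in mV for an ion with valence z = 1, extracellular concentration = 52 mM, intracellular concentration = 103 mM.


E = (RT/(zF)) * ln(C_out/C_in)
T = 37 + 273.15 = 310.15 K
E = (8.314 * 310.15 / (1 * 96485)) * ln(52/103)
E = -18.27 mV


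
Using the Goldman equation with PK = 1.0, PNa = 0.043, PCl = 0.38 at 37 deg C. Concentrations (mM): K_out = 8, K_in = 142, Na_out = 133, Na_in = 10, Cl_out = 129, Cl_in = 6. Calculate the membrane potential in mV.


Vm = (RT/F)*ln((PK*Ko + PNa*Nao + PCl*Cli)/(PK*Ki + PNa*Nai + PCl*Clo))
Numer = 15.999, Denom = 191.45
Vm = -66.33 mV


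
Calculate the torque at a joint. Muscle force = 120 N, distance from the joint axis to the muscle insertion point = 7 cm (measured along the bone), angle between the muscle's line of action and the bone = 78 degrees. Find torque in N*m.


Torque = F * d * sin(theta)   (moment arm = d*sin(theta))
d = 7 cm = 0.07 m
Torque = 120 * 0.07 * sin(78)
Torque = 8.216 N*m


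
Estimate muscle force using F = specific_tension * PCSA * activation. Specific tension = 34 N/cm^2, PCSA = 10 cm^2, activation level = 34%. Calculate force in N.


F = sigma * PCSA * activation
F = 34 * 10 * 0.34
F = 115.6 N


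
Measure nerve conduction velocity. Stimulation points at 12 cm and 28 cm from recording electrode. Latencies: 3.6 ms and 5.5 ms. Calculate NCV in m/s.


Distance = (28 - 12) / 100 = 0.16 m
dt = (5.5 - 3.6) / 1000 = 0.0019 s
NCV = dist / dt = 84.21 m/s


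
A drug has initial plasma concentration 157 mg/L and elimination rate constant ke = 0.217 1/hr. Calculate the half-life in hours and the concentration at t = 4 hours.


t_half = ln(2) / ke = 0.693147 / 0.217 = 3.194 hr
C(t) = C0 * exp(-ke*t) = 157 * exp(-0.217*4)
C(4) = 65.91 mg/L


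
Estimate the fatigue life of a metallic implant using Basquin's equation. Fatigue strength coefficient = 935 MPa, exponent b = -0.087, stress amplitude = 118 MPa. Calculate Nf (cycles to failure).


sigma_a = sigma_f' * (2Nf)^b
2Nf = (sigma_a/sigma_f')^(1/b)
2Nf = (118/935)^(1/-0.087)
2Nf = 2.1504244e+10
Nf = 1.0752e+10


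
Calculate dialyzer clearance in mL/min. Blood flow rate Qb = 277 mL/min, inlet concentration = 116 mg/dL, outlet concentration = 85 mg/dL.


K = Qb * (Cb_in - Cb_out) / Cb_in
K = 277 * (116 - 85) / 116
K = 74.03 mL/min


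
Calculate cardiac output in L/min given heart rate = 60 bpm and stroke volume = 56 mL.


CO = HR * SV
CO = 60 * 56 / 1000
CO = 3.36 L/min


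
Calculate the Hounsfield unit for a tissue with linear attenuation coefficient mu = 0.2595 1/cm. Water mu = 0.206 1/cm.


HU = ((mu_tissue - mu_water) / mu_water) * 1000
HU = ((0.2595 - 0.206) / 0.206) * 1000
HU = 259.7


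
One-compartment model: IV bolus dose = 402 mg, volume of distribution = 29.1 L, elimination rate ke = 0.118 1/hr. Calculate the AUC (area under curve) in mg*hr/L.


C0 = Dose/Vd = 402/29.1 = 13.8144 mg/L
AUC = C0/ke = 13.8144/0.118
AUC = 117.1 mg*hr/L


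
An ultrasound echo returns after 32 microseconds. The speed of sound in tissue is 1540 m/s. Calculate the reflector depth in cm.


depth = c * t / 2
t = 32 us = 3.2000e-05 s
depth = 1540 * 3.2000e-05 / 2
depth = 0.02464 m = 2.464 cm


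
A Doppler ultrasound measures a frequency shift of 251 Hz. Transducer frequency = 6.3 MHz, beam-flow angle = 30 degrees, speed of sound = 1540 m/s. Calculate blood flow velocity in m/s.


v = fd * c / (2 * f0 * cos(theta))
v = 251 * 1540 / (2 * 6.3000e+06 * cos(30))
v = 0.03542 m/s


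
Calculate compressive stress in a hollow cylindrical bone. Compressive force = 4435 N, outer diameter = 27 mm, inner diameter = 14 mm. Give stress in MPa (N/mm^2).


A = pi*(r_o^2 - r_i^2)
r_o = 13.5 mm, r_i = 7 mm
A = 418.617 mm^2
sigma = F/A = 4435 / 418.617
sigma = 10.59 MPa


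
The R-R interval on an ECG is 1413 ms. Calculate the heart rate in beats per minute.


HR = 60 / RR_interval(s)
RR = 1413 ms = 1.413 s
HR = 60 / 1.413 = 42.46 bpm


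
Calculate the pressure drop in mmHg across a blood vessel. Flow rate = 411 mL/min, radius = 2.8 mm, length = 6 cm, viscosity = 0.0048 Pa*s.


dP = 8*mu*L*Q / (pi*r^4)
Q = 411 mL/min = 6.85e-06 m^3/s
dP = 81.7318 Pa = 81.7318 / 133.322 mmHg = 0.613 mmHg


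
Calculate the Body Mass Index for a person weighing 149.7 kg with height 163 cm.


BMI = weight / height^2
height = 163 cm = 1.63 m
BMI = 149.7 / 1.63^2
BMI = 56.34 kg/m^2


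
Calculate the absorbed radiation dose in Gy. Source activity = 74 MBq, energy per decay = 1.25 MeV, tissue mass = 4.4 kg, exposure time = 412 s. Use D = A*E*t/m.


A = 74 MBq = 7.4000e+07 Bq
E = 1.25 MeV = 2.0025e-13 J
D = A*E*t/m = 7.4000e+07*2.0025e-13*412/4.4
D = 0.001388 Gy


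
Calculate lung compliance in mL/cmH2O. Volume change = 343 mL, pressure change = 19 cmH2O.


C = dV / dP
C = 343 / 19
C = 18.05 mL/cmH2O


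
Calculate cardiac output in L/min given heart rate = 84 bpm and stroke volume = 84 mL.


CO = HR * SV
CO = 84 * 84 / 1000
CO = 7.056 L/min


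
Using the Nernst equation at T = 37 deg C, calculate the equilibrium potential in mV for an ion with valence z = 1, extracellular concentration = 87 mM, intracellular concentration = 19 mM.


E = (RT/(zF)) * ln(C_out/C_in)
T = 37 + 273.15 = 310.15 K
E = (8.314 * 310.15 / (1 * 96485)) * ln(87/19)
E = 40.66 mV


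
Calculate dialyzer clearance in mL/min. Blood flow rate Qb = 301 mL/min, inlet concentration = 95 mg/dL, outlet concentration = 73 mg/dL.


K = Qb * (Cb_in - Cb_out) / Cb_in
K = 301 * (95 - 73) / 95
K = 69.71 mL/min


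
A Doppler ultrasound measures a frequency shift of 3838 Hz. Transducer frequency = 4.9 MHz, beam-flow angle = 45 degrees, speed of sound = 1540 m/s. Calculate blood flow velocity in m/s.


v = fd * c / (2 * f0 * cos(theta))
v = 3838 * 1540 / (2 * 4.9000e+06 * cos(45))
v = 0.8529 m/s


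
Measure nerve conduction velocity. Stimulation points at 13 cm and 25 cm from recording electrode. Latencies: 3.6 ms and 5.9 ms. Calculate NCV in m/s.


Distance = (25 - 13) / 100 = 0.12 m
dt = (5.9 - 3.6) / 1000 = 0.0023 s
NCV = dist / dt = 52.17 m/s


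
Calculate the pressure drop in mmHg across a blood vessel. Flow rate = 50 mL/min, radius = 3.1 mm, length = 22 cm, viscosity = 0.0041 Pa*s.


dP = 8*mu*L*Q / (pi*r^4)
Q = 50 mL/min = 8.33333e-07 m^3/s
dP = 20.7261 Pa = 20.7261 / 133.322 mmHg = 0.1555 mmHg


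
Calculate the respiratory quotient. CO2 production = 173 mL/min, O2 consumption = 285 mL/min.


RQ = VCO2 / VO2
RQ = 173 / 285
RQ = 0.607


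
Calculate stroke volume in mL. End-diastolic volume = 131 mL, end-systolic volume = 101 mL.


SV = EDV - ESV
SV = 131 - 101
SV = 30 mL


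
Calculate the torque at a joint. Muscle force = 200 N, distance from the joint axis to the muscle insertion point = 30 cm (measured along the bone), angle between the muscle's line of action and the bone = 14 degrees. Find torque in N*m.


Torque = F * d * sin(theta)   (moment arm = d*sin(theta))
d = 30 cm = 0.3 m
Torque = 200 * 0.3 * sin(14)
Torque = 14.52 N*m


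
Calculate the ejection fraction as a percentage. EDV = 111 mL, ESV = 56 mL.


SV = EDV - ESV = 111 - 56 = 55 mL
EF = SV/EDV * 100 = 55/111 * 100
EF = 49.55%


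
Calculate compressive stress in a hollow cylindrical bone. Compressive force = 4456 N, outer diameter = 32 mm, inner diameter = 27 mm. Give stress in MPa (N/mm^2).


A = pi*(r_o^2 - r_i^2)
r_o = 16 mm, r_i = 13.5 mm
A = 231.692 mm^2
sigma = F/A = 4456 / 231.692
sigma = 19.23 MPa


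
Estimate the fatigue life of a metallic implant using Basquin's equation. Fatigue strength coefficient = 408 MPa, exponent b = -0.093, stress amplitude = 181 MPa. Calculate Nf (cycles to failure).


sigma_a = sigma_f' * (2Nf)^b
2Nf = (sigma_a/sigma_f')^(1/b)
2Nf = (181/408)^(1/-0.093)
2Nf = 6244.5471
Nf = 3122


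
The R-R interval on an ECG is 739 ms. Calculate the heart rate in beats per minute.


HR = 60 / RR_interval(s)
RR = 739 ms = 0.739 s
HR = 60 / 0.739 = 81.19 bpm


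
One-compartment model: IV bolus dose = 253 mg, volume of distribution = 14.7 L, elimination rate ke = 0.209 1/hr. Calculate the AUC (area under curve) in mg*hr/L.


C0 = Dose/Vd = 253/14.7 = 17.2109 mg/L
AUC = C0/ke = 17.2109/0.209
AUC = 82.35 mg*hr/L


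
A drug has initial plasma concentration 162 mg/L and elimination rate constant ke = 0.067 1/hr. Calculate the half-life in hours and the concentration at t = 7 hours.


t_half = ln(2) / ke = 0.693147 / 0.067 = 10.35 hr
C(t) = C0 * exp(-ke*t) = 162 * exp(-0.067*7)
C(7) = 101.4 mg/L


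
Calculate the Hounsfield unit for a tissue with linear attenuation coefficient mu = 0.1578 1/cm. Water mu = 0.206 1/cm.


HU = ((mu_tissue - mu_water) / mu_water) * 1000
HU = ((0.1578 - 0.206) / 0.206) * 1000
HU = -234


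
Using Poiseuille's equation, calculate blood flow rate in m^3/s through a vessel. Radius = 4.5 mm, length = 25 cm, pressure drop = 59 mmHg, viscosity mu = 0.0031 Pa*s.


Q = pi*r^4*dP / (8*mu*L)
r = 0.0045 m, L = 0.25 m
dP = 59 mmHg = 7865.998 Pa
Q = 0.001634 m^3/s


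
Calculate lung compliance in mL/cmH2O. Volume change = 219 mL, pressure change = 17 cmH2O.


C = dV / dP
C = 219 / 17
C = 12.88 mL/cmH2O


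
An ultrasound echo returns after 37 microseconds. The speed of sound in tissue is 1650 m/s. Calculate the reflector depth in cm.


depth = c * t / 2
t = 37 us = 3.7000e-05 s
depth = 1650 * 3.7000e-05 / 2
depth = 0.030525 m = 3.0525 cm


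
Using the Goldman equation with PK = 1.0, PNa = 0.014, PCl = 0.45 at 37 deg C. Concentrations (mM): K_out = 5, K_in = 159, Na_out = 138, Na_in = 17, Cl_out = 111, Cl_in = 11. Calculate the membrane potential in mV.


Vm = (RT/F)*ln((PK*Ko + PNa*Nao + PCl*Cli)/(PK*Ki + PNa*Nai + PCl*Clo))
Numer = 11.882, Denom = 209.188
Vm = -76.65 mV


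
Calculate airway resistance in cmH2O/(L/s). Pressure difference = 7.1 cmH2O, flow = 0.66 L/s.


R = dP / flow
R = 7.1 / 0.66
R = 10.76 cmH2O/(L/s)


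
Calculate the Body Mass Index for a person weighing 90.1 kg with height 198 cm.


BMI = weight / height^2
height = 198 cm = 1.98 m
BMI = 90.1 / 1.98^2
BMI = 22.98 kg/m^2


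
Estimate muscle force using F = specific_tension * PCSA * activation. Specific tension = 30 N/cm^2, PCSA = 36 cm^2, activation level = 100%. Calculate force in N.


F = sigma * PCSA * activation
F = 30 * 36 * 1
F = 1080 N


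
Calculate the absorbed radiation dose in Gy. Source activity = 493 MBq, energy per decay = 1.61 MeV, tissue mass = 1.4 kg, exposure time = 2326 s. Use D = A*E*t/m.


A = 493 MBq = 4.9300e+08 Bq
E = 1.61 MeV = 2.57922e-13 J
D = A*E*t/m = 4.9300e+08*2.57922e-13*2326/1.4
D = 0.2113 Gy


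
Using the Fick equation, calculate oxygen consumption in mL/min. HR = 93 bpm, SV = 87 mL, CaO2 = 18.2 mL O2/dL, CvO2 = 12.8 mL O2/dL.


CO = HR*SV = 93*87/1000 = 8.091 L/min
a-v O2 diff = 18.2 - 12.8 = 5.4 mL/dL
VO2 = CO * (CaO2-CvO2) * 10 dL/L
VO2 = 8.091 * 5.4 * 10
VO2 = 436.9 mL/min


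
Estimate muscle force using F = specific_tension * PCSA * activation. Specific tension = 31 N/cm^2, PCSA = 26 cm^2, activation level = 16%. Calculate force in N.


F = sigma * PCSA * activation
F = 31 * 26 * 0.16
F = 129 N


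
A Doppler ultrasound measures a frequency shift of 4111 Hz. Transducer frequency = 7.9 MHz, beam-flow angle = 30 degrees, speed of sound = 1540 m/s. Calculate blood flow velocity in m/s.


v = fd * c / (2 * f0 * cos(theta))
v = 4111 * 1540 / (2 * 7.9000e+06 * cos(30))
v = 0.4627 m/s


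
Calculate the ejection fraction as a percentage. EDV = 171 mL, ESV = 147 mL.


SV = EDV - ESV = 171 - 147 = 24 mL
EF = SV/EDV * 100 = 24/171 * 100
EF = 14.04%


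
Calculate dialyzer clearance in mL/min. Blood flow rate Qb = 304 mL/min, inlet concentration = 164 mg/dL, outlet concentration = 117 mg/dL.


K = Qb * (Cb_in - Cb_out) / Cb_in
K = 304 * (164 - 117) / 164
K = 87.12 mL/min


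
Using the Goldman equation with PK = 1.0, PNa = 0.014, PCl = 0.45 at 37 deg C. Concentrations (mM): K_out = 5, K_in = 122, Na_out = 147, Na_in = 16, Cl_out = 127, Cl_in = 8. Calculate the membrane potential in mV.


Vm = (RT/F)*ln((PK*Ko + PNa*Nao + PCl*Cli)/(PK*Ki + PNa*Nai + PCl*Clo))
Numer = 10.658, Denom = 179.374
Vm = -75.45 mV


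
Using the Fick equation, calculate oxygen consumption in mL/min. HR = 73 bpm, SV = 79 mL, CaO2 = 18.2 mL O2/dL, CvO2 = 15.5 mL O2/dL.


CO = HR*SV = 73*79/1000 = 5.767 L/min
a-v O2 diff = 18.2 - 15.5 = 2.7 mL/dL
VO2 = CO * (CaO2-CvO2) * 10 dL/L
VO2 = 5.767 * 2.7 * 10
VO2 = 155.7 mL/min


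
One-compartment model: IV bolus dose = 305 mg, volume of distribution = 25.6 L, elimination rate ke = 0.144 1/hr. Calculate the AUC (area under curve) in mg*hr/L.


C0 = Dose/Vd = 305/25.6 = 11.9141 mg/L
AUC = C0/ke = 11.9141/0.144
AUC = 82.74 mg*hr/L


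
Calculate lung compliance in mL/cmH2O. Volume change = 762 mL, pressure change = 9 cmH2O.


C = dV / dP
C = 762 / 9
C = 84.67 mL/cmH2O


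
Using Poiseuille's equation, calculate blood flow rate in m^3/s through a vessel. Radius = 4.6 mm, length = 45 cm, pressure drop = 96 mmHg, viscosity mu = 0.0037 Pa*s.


Q = pi*r^4*dP / (8*mu*L)
r = 0.0046 m, L = 0.45 m
dP = 96 mmHg = 12798.912 Pa
Q = 0.001352 m^3/s


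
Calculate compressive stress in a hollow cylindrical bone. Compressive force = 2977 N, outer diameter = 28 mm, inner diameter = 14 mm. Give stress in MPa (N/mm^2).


A = pi*(r_o^2 - r_i^2)
r_o = 14 mm, r_i = 7 mm
A = 461.814 mm^2
sigma = F/A = 2977 / 461.814
sigma = 6.446 MPa


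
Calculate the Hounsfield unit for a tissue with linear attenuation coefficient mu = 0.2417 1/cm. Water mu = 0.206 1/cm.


HU = ((mu_tissue - mu_water) / mu_water) * 1000
HU = ((0.2417 - 0.206) / 0.206) * 1000
HU = 173.3


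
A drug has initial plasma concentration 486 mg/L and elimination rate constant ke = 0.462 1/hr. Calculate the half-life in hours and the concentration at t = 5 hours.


t_half = ln(2) / ke = 0.693147 / 0.462 = 1.5 hr
C(t) = C0 * exp(-ke*t) = 486 * exp(-0.462*5)
C(5) = 48.24 mg/L


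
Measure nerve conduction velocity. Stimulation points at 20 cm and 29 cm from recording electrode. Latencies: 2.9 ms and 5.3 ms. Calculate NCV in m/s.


Distance = (29 - 20) / 100 = 0.09 m
dt = (5.3 - 2.9) / 1000 = 0.0024 s
NCV = dist / dt = 37.5 m/s


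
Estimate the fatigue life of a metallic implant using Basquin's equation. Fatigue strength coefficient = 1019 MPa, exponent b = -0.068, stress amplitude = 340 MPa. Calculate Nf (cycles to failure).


sigma_a = sigma_f' * (2Nf)^b
2Nf = (sigma_a/sigma_f')^(1/b)
2Nf = (340/1019)^(1/-0.068)
2Nf = 10238221
Nf = 5.1191e+06
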